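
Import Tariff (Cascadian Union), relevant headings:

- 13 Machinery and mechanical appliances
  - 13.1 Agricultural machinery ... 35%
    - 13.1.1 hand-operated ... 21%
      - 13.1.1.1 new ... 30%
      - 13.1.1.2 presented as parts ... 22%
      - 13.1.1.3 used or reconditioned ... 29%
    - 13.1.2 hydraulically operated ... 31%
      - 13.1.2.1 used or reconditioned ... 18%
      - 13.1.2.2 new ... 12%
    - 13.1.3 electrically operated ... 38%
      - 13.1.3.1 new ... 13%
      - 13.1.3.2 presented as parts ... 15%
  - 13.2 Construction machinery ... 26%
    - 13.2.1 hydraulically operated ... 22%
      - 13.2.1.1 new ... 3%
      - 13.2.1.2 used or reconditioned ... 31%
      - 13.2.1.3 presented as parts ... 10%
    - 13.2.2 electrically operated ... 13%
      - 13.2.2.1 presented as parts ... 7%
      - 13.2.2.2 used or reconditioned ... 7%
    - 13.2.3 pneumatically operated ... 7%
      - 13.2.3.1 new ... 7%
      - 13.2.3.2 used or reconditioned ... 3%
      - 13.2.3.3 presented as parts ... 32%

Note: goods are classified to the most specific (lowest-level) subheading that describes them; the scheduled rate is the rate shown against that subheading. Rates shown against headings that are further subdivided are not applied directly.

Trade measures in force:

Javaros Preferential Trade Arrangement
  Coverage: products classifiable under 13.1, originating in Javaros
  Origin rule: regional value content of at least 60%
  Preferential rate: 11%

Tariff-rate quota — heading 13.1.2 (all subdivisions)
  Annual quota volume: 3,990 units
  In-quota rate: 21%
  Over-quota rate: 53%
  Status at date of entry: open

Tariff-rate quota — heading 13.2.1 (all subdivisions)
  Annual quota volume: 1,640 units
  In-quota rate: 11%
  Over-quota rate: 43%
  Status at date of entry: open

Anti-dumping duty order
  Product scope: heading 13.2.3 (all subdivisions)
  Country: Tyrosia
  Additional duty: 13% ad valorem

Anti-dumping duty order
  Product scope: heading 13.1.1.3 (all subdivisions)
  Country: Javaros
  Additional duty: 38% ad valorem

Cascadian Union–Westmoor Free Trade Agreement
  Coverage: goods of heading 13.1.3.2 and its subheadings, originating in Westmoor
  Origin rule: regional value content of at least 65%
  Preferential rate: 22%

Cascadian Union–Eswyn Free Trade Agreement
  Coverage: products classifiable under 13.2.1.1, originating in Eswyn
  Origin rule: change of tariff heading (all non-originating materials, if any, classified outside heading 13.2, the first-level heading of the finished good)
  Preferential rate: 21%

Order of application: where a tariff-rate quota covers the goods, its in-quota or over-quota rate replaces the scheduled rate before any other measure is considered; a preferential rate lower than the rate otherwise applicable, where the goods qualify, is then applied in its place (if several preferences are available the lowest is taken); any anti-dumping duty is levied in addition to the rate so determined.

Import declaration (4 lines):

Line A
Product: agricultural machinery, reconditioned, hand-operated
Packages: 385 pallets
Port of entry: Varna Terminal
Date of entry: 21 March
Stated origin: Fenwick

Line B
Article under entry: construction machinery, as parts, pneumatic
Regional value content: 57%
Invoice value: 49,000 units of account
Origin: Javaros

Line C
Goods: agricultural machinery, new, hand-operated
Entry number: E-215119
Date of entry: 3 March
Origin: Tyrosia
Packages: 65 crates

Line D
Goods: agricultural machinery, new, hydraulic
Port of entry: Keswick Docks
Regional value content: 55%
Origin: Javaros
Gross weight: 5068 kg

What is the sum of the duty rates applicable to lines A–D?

Line A: agricultural → 13.1; hand-operated → 13.1.1; reconditioned → 13.1.1.3. Scheduled 29%. No special measure applies. → 29%.
Line B: construction → 13.2; pneumatic → 13.2.3; as parts → 13.2.3.3. Scheduled 32%. Javaros agreement on 13.1: 13.2.3.3 not covered. → 32%.
Line C: agricultural → 13.1; hand-operated → 13.1.1; new → 13.1.1.1. Scheduled 30%. No special measure applies. → 30%.
Line D: agricultural → 13.1; hydraulic → 13.1.2; new → 13.1.2.2. Scheduled 12%. quota on 13.1.2 open → in-quota 21%; Javaros agreement on 13.1: RVC < 60%. → 21%.
Sum: 29% + 32% + 30% + 21% = 112%.

112%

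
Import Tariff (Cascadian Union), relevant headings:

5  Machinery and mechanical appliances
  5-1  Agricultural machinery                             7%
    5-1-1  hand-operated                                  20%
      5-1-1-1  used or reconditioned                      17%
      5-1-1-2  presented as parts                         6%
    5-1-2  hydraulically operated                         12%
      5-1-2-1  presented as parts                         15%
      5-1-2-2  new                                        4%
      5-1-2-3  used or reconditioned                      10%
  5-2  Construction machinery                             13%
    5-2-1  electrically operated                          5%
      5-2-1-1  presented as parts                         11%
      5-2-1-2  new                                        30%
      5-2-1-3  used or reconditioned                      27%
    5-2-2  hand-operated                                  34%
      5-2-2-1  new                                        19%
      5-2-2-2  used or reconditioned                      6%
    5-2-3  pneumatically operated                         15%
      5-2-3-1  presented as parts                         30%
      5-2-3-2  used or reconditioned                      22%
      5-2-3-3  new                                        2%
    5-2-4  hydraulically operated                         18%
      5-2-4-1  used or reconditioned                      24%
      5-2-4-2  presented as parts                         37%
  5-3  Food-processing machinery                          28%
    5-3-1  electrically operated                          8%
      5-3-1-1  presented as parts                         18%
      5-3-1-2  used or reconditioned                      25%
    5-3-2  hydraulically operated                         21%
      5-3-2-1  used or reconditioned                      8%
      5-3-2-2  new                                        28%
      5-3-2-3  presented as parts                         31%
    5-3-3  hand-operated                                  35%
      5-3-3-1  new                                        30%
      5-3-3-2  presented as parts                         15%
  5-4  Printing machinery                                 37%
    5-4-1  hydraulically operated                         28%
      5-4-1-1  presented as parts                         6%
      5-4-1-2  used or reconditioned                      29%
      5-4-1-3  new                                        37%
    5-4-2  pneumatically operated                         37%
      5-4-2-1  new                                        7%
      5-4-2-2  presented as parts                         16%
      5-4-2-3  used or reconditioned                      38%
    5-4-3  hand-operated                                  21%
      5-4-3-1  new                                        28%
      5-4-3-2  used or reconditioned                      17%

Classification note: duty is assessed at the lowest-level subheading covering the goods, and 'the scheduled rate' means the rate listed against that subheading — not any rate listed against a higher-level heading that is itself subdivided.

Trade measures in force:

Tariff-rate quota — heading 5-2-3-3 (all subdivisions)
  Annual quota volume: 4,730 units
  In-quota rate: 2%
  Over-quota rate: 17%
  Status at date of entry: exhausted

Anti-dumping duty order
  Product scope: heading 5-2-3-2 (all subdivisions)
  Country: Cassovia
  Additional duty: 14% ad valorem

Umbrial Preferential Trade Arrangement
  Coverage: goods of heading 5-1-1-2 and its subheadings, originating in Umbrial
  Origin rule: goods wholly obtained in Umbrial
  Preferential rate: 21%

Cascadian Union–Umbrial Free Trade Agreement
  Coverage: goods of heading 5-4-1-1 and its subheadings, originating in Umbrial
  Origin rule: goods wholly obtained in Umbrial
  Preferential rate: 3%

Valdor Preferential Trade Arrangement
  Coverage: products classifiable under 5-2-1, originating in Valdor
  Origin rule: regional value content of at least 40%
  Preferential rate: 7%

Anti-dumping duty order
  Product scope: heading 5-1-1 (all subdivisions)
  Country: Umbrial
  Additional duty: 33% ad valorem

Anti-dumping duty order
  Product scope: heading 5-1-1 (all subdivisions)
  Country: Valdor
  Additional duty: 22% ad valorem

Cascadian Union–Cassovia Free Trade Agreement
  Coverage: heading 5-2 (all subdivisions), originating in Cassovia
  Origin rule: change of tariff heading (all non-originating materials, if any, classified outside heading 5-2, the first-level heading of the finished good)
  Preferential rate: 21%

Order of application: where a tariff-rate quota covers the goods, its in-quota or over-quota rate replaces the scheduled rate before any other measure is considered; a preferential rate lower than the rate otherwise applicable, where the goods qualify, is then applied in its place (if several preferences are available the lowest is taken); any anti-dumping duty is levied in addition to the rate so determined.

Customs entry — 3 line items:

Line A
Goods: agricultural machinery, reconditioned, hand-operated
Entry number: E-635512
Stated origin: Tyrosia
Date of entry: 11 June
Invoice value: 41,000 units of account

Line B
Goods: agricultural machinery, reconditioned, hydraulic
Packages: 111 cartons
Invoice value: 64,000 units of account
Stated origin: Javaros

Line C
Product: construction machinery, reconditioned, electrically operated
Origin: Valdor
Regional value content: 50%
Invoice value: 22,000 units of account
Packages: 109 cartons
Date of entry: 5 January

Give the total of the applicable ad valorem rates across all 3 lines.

Line A: agricultural → 5-1; hand-operated → 5-1-1; reconditioned → 5-1-1-1. Scheduled 17%. No special measure applies. → 17%.
Line B: agricultural → 5-1; hydraulic → 5-1-2; reconditioned → 5-1-2-3. Scheduled 10%. No special measure applies. → 10%.
Line C: construction → 5-2; electrically operated → 5-2-1; reconditioned → 5-2-1-3. Scheduled 27%. Valdor agreement on 5-2-1: RVC ≥ 40% → 7% available; preferential 7%. → 7%.
Sum: 17% + 10% + 7% = 34%.

34%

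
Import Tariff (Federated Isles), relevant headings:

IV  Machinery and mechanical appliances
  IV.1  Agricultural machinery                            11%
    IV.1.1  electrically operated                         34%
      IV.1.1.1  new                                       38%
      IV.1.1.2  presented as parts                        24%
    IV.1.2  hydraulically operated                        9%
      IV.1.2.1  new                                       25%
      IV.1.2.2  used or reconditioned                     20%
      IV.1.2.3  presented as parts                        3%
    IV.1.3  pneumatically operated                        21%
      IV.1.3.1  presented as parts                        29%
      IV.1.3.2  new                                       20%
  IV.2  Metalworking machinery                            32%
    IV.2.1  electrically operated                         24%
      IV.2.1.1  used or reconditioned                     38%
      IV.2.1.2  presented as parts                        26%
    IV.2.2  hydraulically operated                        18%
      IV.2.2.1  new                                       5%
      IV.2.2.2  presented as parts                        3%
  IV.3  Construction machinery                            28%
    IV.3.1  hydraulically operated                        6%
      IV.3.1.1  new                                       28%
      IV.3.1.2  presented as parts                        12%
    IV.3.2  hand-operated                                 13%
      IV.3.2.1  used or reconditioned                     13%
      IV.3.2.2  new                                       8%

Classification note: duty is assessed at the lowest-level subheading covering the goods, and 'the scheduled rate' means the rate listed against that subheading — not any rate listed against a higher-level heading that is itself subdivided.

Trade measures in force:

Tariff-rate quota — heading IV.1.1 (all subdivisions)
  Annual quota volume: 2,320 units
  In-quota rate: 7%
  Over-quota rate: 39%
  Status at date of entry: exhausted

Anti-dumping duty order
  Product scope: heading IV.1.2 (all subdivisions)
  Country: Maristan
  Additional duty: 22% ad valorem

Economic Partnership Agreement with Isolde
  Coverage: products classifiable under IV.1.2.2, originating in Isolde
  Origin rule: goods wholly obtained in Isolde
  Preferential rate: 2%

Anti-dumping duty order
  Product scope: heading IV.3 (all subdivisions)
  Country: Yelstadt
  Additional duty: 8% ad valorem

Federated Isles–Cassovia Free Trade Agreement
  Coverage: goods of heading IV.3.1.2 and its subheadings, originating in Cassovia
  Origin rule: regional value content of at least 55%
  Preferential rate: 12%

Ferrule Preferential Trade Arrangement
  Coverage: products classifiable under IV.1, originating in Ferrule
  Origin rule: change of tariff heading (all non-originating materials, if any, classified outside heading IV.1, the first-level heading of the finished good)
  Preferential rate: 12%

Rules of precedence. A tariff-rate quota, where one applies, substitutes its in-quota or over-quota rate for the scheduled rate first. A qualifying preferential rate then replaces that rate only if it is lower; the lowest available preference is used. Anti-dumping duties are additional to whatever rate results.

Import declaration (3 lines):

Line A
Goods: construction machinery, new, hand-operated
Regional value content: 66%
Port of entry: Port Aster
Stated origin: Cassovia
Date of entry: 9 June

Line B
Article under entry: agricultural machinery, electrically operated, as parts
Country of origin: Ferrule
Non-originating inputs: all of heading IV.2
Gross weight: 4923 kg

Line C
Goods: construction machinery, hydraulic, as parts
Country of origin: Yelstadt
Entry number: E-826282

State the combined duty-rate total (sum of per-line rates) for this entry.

Line A: construction → IV.3; hand-operated → IV.3.2; new → IV.3.2.2. Scheduled 8%. Cassovia agreement on IV.3.1.2: IV.3.2.2 not covered. → 8%.
Line B: agricultural → IV.1; electrically operated → IV.1.1; as parts → IV.1.1.2. Scheduled 24%. quota on IV.1.1 exhausted → over-quota 39%; Ferrule agreement on IV.1: CTH met → 12% available; preferential 12%. → 12%.
Line C: construction → IV.3; hydraulic → IV.3.1; as parts → IV.3.1.2. Scheduled 12%. anti-dumping (Yelstadt, IV.3): +8%; total 12% + 8% = 20%. → 20%.
Sum: 8% + 12% + 20% = 40%.

40%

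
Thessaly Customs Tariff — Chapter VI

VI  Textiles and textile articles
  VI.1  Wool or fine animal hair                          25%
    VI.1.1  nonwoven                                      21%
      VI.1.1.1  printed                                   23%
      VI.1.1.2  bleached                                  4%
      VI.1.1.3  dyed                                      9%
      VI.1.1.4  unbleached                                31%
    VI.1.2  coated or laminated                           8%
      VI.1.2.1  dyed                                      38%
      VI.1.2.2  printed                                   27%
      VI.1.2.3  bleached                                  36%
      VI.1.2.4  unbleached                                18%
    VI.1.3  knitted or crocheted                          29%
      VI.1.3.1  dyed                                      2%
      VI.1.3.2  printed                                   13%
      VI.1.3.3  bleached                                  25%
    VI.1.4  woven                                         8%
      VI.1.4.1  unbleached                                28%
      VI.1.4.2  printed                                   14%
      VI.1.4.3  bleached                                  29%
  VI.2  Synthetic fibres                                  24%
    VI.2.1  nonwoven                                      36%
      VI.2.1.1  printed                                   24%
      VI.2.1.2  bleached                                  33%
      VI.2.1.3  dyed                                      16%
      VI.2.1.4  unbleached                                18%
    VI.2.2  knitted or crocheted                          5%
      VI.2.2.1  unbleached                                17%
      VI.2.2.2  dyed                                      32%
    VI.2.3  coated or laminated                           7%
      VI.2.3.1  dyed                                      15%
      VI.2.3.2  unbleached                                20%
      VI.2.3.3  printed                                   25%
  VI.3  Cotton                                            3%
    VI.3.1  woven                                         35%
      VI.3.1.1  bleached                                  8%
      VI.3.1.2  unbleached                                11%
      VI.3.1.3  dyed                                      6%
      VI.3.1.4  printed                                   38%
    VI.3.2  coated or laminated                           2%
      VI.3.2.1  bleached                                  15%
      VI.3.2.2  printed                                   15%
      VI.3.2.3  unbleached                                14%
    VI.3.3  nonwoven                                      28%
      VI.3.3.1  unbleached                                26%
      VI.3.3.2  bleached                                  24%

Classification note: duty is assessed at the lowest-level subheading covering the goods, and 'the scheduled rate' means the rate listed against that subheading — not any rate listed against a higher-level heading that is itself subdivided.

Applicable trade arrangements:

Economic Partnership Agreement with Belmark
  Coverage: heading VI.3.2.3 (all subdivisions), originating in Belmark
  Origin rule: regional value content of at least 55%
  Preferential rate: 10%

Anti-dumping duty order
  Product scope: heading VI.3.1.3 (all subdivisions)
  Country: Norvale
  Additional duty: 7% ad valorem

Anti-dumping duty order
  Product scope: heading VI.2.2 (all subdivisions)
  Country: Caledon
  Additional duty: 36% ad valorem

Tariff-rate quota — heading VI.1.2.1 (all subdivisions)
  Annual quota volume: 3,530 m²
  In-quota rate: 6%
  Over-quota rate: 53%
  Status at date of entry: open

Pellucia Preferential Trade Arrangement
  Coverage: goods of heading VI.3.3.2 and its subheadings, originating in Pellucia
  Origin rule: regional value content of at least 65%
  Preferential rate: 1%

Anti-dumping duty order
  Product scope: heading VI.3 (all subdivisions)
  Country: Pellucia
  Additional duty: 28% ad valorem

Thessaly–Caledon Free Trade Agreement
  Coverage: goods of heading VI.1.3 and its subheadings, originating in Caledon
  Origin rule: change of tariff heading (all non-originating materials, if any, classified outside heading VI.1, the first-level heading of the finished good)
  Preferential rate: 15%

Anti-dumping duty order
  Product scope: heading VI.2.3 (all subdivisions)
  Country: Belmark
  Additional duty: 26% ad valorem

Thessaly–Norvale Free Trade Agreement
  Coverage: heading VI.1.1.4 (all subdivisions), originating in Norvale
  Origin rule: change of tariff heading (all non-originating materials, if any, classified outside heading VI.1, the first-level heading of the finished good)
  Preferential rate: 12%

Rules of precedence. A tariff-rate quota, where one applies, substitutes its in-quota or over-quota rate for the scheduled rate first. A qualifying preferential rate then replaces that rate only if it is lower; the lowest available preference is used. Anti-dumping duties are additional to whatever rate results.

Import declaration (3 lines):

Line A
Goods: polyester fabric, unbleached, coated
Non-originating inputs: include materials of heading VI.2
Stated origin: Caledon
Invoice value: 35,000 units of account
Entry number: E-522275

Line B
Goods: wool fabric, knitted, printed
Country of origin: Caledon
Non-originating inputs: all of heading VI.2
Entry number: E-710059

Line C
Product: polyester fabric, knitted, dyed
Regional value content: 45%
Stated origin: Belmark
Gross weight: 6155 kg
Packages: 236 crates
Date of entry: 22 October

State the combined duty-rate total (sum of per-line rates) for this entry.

65%

Line A: polyester → VI.2; coated → VI.2.3; unbleached → VI.2.3.2. Scheduled 20%. Caledon agreement on VI.1.3: VI.2.3.2 not covered. → 20%.
Line B: wool → VI.1; knitted → VI.1.3; printed → VI.1.3.2. Scheduled 13%. Caledon agreement on VI.1.3: CTH met → 15% available; preference 15% not lower than 13% → no reduction. → 13%.
Line C: polyester → VI.2; knitted → VI.2.2; dyed → VI.2.2.2. Scheduled 32%. Belmark agreement on VI.3.2.3: VI.2.2.2 not covered. → 32%.
Sum: 20% + 13% + 32% = 65%.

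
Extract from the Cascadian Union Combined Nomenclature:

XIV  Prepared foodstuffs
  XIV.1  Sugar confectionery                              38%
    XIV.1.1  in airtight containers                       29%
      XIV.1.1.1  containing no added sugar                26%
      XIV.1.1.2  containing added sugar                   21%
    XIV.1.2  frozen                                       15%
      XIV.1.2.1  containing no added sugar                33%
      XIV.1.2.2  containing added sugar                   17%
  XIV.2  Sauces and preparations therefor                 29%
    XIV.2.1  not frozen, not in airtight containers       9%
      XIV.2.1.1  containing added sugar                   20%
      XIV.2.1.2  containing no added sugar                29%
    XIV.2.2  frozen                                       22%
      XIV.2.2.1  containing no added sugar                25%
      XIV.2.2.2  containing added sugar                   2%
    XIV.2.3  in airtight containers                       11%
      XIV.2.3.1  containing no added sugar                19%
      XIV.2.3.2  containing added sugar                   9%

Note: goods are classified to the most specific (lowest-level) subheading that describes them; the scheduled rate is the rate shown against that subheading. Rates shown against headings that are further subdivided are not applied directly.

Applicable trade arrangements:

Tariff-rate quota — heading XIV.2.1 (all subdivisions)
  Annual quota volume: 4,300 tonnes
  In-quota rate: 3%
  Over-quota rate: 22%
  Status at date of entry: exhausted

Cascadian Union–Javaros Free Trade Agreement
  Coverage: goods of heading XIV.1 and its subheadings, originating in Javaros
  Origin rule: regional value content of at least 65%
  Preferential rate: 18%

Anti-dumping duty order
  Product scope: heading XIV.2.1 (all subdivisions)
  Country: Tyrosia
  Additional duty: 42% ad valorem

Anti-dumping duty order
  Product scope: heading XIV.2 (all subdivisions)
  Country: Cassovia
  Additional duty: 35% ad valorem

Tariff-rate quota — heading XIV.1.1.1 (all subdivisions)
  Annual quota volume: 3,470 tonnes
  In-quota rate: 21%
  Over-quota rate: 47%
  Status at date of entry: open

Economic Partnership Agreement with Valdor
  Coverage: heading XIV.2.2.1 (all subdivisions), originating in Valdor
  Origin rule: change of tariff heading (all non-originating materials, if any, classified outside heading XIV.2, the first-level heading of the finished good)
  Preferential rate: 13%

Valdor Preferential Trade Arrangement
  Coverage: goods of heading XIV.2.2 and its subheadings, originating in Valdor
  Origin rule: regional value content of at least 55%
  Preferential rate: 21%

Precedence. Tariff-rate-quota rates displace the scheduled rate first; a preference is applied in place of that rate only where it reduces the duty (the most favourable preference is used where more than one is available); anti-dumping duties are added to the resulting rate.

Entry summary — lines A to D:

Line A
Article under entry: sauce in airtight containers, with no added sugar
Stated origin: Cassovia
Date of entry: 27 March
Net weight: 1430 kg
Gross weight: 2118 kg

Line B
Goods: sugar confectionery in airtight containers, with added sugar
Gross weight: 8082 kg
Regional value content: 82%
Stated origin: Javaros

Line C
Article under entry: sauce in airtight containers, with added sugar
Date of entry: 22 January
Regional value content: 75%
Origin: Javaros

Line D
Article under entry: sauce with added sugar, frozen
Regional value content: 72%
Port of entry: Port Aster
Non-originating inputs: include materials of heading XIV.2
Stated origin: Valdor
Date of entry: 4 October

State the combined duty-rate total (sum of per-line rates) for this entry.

83%

Line A: sauce → XIV.2; in airtight containers → XIV.2.3; with no added sugar → XIV.2.3.1. Scheduled 19%. anti-dumping (Cassovia, XIV.2): +35%; total 19% + 35% = 54%. → 54%.
Line B: sugar confectionery → XIV.1; in airtight containers → XIV.1.1; with added sugar → XIV.1.1.2. Scheduled 21%. Javaros agreement on XIV.1: RVC ≥ 65% → 18% available; preferential 18%. → 18%.
Line C: sauce → XIV.2; in airtight containers → XIV.2.3; with added sugar → XIV.2.3.2. Scheduled 9%. Javaros agreement on XIV.1: XIV.2.3.2 not covered. → 9%.
Line D: sauce → XIV.2; frozen → XIV.2.2; with added sugar → XIV.2.2.2. Scheduled 2%. Valdor agreement on XIV.2.2.1: XIV.2.2.2 not covered; Valdor agreement on XIV.2.2: RVC ≥ 55% → 21% available; preference 21% not lower than 2% → no reduction. → 2%.
Sum: 54% + 18% + 9% + 2% = 83%.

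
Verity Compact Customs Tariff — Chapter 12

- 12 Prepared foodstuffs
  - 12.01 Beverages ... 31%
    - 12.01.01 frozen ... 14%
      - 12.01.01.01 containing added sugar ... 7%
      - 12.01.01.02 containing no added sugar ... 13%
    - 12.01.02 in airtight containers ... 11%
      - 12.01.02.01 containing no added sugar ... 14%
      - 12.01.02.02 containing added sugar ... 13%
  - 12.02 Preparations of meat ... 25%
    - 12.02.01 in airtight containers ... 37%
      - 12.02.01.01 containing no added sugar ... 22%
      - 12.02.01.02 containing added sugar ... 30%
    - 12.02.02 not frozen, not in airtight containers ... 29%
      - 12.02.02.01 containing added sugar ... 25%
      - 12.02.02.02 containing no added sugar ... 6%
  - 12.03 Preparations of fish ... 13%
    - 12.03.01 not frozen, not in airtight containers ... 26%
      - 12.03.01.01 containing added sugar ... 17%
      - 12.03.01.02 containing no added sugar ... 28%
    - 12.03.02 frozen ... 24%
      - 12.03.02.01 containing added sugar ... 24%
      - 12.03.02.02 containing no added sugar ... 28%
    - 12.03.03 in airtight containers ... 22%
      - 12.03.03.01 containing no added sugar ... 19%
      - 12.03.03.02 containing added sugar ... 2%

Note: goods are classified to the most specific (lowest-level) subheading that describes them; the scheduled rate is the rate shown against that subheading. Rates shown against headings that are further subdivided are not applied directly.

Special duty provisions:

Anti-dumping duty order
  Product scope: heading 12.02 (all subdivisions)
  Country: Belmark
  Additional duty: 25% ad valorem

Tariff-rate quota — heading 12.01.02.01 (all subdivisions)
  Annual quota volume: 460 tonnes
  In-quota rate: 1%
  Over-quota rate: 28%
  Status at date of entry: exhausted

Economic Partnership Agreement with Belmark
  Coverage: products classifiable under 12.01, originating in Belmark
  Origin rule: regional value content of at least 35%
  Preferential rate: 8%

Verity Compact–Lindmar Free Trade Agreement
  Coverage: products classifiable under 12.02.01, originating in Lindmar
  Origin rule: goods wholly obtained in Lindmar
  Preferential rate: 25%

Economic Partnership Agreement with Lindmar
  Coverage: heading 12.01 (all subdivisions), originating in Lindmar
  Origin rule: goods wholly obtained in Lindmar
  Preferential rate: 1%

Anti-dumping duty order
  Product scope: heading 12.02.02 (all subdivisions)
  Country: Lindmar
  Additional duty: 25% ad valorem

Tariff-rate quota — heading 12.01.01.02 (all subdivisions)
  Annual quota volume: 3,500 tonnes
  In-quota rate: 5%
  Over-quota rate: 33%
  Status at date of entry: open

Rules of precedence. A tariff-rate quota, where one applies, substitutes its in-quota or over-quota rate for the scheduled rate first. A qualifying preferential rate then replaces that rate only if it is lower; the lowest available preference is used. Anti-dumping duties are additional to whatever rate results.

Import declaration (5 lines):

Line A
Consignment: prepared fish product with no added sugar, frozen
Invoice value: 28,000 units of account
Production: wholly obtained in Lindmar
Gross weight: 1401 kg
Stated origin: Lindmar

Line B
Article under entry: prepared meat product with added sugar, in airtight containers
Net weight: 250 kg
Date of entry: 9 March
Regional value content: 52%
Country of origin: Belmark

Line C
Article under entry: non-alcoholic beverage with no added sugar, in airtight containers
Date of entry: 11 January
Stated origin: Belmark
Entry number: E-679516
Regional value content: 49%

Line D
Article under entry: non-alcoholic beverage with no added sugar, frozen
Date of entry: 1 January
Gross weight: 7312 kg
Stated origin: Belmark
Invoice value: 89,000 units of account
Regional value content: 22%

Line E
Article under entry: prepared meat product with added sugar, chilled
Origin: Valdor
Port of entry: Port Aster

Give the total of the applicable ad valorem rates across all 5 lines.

121%

Line A: prepared fish product → 12.03; frozen → 12.03.02; with no added sugar → 12.03.02.02. Scheduled 28%. Lindmar agreement on 12.02.01: 12.03.02.02 not covered; Lindmar agreement on 12.01: 12.03.02.02 not covered. → 28%.
Line B: prepared meat product → 12.02; in airtight containers → 12.02.01; with added sugar → 12.02.01.02. Scheduled 30%. Belmark agreement on 12.01: 12.02.01.02 not covered; anti-dumping (Belmark, 12.02): +25%; total 30% + 25% = 55%. → 55%.
Line C: non-alcoholic beverage → 12.01; in airtight containers → 12.01.02; with no added sugar → 12.01.02.01. Scheduled 14%. quota on 12.01.02.01 exhausted → over-quota 28%; Belmark agreement on 12.01: RVC ≥ 35% → 8% available; preferential 8%. → 8%.
Line D: non-alcoholic beverage → 12.01; frozen → 12.01.01; with no added sugar → 12.01.01.02. Scheduled 13%. quota on 12.01.01.02 open → in-quota 5%; Belmark agreement on 12.01: RVC < 35%. → 5%.
Line E: prepared meat product → 12.02; chilled → 12.02.02; with added sugar → 12.02.02.01. Scheduled 25%. No special measure applies. → 25%.
Sum: 28% + 55% + 8% + 5% + 25% = 121%.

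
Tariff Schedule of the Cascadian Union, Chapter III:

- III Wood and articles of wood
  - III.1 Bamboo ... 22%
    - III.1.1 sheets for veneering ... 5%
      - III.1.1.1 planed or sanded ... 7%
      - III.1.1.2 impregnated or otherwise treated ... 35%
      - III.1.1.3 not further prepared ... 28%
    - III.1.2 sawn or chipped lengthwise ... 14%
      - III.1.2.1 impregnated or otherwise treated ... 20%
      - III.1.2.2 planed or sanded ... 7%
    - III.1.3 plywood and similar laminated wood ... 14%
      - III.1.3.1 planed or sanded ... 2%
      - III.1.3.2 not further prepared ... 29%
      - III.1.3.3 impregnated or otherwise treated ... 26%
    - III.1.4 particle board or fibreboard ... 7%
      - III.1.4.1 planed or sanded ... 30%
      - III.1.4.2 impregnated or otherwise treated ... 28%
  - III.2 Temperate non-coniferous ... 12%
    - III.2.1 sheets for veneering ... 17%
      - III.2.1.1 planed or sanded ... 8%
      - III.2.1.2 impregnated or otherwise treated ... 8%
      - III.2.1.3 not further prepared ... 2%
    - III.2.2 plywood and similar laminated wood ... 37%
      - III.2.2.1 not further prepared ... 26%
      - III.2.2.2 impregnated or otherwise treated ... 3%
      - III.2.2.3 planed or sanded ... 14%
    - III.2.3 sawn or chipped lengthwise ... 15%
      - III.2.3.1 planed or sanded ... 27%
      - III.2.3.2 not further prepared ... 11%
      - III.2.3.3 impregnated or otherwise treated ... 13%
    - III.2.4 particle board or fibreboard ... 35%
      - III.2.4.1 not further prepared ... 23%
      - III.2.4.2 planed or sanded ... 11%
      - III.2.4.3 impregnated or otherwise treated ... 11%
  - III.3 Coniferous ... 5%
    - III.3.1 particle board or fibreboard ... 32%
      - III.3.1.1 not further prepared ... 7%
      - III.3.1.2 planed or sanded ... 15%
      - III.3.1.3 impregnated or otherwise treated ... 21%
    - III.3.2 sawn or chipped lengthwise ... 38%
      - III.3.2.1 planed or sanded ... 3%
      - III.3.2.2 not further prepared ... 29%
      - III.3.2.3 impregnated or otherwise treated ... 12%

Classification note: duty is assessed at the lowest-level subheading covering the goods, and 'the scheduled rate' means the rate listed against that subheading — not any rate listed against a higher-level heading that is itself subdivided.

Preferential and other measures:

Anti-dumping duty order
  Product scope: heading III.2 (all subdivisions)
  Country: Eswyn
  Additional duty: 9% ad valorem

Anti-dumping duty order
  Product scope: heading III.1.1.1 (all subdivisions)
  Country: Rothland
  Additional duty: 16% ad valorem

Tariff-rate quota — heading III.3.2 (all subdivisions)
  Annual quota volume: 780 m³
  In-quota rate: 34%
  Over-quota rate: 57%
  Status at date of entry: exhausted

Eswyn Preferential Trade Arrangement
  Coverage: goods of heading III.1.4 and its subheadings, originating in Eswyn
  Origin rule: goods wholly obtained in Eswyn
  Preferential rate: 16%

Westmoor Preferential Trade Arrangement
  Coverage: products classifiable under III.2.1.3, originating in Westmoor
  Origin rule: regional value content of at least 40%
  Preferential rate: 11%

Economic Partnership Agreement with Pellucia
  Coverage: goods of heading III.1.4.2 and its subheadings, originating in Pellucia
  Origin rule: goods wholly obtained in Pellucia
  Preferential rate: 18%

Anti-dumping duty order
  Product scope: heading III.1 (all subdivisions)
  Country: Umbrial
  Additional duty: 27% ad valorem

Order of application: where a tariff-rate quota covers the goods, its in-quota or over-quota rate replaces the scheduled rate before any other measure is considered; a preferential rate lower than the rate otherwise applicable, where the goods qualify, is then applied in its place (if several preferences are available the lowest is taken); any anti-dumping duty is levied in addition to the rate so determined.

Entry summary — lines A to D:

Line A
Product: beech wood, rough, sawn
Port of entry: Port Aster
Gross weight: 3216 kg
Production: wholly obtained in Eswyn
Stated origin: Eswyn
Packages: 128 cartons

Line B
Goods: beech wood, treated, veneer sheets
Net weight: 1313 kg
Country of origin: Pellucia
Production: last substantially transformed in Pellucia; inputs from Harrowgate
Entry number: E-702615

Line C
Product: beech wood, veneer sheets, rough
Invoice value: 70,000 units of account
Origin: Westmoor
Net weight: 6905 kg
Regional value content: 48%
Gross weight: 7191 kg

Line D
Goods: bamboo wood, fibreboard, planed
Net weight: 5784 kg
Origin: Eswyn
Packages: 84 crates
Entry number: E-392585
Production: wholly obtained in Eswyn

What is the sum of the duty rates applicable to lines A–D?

46%

Line A: beech → III.2; sawn → III.2.3; rough → III.2.3.2. Scheduled 11%. Eswyn agreement on III.1.4: III.2.3.2 not covered; anti-dumping (Eswyn, III.2): +9%; total 11% + 9% = 20%. → 20%.
Line B: beech → III.2; veneer sheets → III.2.1; treated → III.2.1.2. Scheduled 8%. Pellucia agreement on III.1.4.2: III.2.1.2 not covered. → 8%.
Line C: beech → III.2; veneer sheets → III.2.1; rough → III.2.1.3. Scheduled 2%. Westmoor agreement on III.2.1.3: RVC ≥ 40% → 11% available; preference 11% not lower than 2% → no reduction. → 2%.
Line D: bamboo → III.1; fibreboard → III.1.4; planed → III.1.4.1. Scheduled 30%. Eswyn agreement on III.1.4: wholly obtained → 16% available; preferential 16%. → 16%.
Sum: 20% + 8% + 2% + 16% = 46%.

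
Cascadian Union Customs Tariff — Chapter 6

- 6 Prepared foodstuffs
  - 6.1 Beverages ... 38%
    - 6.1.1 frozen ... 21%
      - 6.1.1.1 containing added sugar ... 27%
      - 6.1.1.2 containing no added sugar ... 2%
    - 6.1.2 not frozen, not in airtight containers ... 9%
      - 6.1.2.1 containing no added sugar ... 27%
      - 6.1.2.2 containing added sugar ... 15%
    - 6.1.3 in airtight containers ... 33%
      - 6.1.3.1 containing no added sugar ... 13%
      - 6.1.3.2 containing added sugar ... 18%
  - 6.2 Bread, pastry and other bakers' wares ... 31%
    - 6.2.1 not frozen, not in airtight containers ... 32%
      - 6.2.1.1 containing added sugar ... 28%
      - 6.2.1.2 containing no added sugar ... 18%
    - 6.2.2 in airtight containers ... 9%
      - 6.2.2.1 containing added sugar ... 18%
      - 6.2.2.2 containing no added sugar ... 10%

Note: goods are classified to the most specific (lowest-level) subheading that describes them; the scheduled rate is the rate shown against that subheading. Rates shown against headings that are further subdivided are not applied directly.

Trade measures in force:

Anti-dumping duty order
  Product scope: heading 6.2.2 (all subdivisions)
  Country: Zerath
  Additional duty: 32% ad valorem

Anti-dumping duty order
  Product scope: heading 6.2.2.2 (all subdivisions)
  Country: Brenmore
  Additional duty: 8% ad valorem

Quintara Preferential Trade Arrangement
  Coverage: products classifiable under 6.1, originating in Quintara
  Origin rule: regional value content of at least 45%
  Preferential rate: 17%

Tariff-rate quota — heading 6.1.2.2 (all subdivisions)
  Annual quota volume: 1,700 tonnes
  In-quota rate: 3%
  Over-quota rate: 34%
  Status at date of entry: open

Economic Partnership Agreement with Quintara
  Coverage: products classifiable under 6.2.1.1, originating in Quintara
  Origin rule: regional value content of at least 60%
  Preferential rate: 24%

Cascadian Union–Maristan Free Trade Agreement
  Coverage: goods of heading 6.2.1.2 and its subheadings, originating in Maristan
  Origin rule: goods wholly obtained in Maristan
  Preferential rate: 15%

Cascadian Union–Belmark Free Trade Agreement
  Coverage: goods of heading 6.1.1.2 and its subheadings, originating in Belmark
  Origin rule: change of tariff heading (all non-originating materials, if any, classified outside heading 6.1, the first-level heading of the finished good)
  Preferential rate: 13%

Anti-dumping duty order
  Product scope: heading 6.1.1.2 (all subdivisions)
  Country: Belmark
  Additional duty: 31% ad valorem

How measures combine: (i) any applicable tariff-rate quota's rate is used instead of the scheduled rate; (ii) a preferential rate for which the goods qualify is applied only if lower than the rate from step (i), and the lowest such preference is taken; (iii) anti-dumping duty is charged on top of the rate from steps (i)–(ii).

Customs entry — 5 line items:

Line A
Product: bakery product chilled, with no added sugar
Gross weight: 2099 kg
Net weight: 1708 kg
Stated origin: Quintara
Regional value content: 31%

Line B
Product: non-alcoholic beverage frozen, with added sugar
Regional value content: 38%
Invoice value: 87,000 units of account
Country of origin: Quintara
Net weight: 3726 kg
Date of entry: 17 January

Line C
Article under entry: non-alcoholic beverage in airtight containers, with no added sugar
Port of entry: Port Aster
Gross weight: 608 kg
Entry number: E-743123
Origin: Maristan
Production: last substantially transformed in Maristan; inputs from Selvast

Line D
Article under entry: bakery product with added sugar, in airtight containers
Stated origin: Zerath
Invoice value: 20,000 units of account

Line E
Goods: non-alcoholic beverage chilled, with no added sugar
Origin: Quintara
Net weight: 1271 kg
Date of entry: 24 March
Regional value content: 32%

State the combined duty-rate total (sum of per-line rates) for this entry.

Line A: bakery product → 6.2; chilled → 6.2.1; with no added sugar → 6.2.1.2. Scheduled 18%. Quintara agreement on 6.1: 6.2.1.2 not covered; Quintara agreement on 6.2.1.1: 6.2.1.2 not covered. → 18%.
Line B: non-alcoholic beverage → 6.1; frozen → 6.1.1; with added sugar → 6.1.1.1. Scheduled 27%. Quintara agreement on 6.1: RVC < 45%; Quintara agreement on 6.2.1.1: 6.1.1.1 not covered. → 27%.
Line C: non-alcoholic beverage → 6.1; in airtight containers → 6.1.3; with no added sugar → 6.1.3.1. Scheduled 13%. Maristan agreement on 6.2.1.2: 6.1.3.1 not covered. → 13%.
Line D: bakery product → 6.2; in airtight containers → 6.2.2; with added sugar → 6.2.2.1. Scheduled 18%. anti-dumping (Zerath, 6.2.2): +32%; total 18% + 32% = 50%. → 50%.
Line E: non-alcoholic beverage → 6.1; chilled → 6.1.2; with no added sugar → 6.1.2.1. Scheduled 27%. Quintara agreement on 6.1: RVC < 45%; Quintara agreement on 6.2.1.1: 6.1.2.1 not covered. → 27%.
Sum: 18% + 27% + 13% + 50% + 27% = 135%.

135%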